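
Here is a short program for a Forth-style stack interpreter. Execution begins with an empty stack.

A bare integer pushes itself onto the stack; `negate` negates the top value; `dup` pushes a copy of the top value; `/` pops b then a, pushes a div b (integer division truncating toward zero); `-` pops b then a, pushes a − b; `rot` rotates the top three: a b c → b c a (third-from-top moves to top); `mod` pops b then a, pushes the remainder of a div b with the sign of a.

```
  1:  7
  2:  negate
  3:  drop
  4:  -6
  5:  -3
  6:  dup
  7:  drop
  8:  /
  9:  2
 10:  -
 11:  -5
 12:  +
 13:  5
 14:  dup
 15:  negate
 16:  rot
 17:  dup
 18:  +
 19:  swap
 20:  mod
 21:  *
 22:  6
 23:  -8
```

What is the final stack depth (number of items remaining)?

3

7      -> 7
negate -> -7
drop   -> (empty)
-6     -> -6
-3     -> -6 -3
dup    -> -6 -3 -3
drop   -> -6 -3
/      -> 2
2      -> 2 2
-      -> 0
-5     -> 0 -5
+      -> -5
5      -> -5 5
dup    -> -5 5 5
negate -> -5 5 -5
rot    -> 5 -5 -5
dup    -> 5 -5 -5 -5
+      -> 5 -5 -10
swap   -> 5 -10 -5
mod    -> 5 0
*      -> 0
6      -> 0 6
-8     -> 0 6 -8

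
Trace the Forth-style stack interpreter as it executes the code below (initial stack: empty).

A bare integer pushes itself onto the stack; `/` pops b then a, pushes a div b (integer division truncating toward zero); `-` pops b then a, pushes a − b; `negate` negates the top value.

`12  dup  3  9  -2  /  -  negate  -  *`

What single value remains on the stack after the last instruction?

228

12      [12]
dup     [12, 12]
3       [12, 12, 3]
9       [12, 12, 3, 9]
-2      [12, 12, 3, 9, -2]
/       [12, 12, 3, -4]
-       [12, 12, 7]
negate  [12, 12, -7]
-       [12, 19]
*       [228]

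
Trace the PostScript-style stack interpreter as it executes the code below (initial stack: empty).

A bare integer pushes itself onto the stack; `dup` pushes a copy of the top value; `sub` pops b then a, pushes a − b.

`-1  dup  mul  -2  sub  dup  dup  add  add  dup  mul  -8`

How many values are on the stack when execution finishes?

2

-1  → [-1]
dup → [-1, -1]
mul → [1]
-2  → [1, -2]
sub → [3]
dup → [3, 3]
dup → [3, 3, 3]
add → [3, 6]
add → [9]
dup → [9, 9]
mul → [81]
-8  → [81, -8]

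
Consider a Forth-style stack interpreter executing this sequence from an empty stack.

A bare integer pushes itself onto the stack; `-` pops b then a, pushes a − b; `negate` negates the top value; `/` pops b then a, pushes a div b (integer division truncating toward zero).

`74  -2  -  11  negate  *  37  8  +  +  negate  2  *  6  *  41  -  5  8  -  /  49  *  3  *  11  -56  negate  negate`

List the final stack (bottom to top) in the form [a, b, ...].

[-463050, 11, -56]

74      74
-2      74 -2
-       76
11      76 11
negate  76 -11
*       -836
37      -836 37
8       -836 37 8
+       -836 45
+       -791
negate  791
2       791 2
*       1582
6       1582 6
*       9492
41      9492 41
-       9451
5       9451 5
8       9451 5 8
-       9451 -3
/       -3150
49      -3150 49
*       -154350
3       -154350 3
*       -463050
11      -463050 11
-56     -463050 11 -56
negate  -463050 11 56
negate  -463050 11 -56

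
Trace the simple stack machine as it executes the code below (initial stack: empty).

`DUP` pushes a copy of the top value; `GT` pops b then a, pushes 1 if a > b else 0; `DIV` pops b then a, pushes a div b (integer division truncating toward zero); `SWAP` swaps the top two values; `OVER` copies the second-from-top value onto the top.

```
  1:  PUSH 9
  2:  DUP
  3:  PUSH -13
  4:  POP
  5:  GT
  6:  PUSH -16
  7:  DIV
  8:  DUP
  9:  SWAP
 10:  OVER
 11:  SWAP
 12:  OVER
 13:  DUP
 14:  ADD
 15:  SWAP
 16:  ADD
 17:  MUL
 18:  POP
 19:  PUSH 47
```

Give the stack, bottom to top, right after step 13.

PUSH 9   → [9]
DUP      → [9, 9]
PUSH -13 → [9, 9, -13]
POP      → [9, 9]
GT       → [0]
PUSH -16 → [0, -16]
DIV      → [0]
DUP      → [0, 0]
SWAP     → [0, 0]
OVER     → [0, 0, 0]
SWAP     → [0, 0, 0]
OVER     → [0, 0, 0, 0]
DUP      → [0, 0, 0, 0, 0]

[0, 0, 0, 0, 0]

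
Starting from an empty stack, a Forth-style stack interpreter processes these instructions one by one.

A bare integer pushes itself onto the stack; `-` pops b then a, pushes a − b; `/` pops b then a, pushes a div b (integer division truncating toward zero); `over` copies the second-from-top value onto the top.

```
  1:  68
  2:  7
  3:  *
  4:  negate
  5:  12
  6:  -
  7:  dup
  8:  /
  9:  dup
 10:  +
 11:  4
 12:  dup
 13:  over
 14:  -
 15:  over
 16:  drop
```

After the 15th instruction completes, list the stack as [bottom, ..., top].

[2, 4, 0, 4]

68     → 68
7      → 68 7
*      → 476
negate → -476
12     → -476 12
-      → -488
dup    → -488 -488
/      → 1
dup    → 1 1
+      → 2
4      → 2 4
dup    → 2 4 4
over   → 2 4 4 4
-      → 2 4 0
over   → 2 4 0 4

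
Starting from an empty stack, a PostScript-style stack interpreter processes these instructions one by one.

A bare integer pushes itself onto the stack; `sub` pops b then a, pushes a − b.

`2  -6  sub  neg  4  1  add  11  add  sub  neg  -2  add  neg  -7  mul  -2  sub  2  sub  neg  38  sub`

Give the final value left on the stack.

-192

2   → 2
-6  → 2 -6
sub → 8
neg → -8
4   → -8 4
1   → -8 4 1
add → -8 5
11  → -8 5 11
add → -8 16
sub → -24
neg → 24
-2  → 24 -2
add → 22
neg → -22
-7  → -22 -7
mul → 154
-2  → 154 -2
sub → 156
2   → 156 2
sub → 154
neg → -154
38  → -154 38
sub → -192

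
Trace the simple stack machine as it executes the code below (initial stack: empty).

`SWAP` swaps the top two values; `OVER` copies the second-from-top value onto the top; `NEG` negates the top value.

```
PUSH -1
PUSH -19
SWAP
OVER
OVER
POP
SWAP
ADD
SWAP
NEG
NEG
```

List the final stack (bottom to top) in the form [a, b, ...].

[-20, -19]

PUSH -1   [-1]
PUSH -19  [-1, -19]
SWAP      [-19, -1]
OVER      [-19, -1, -19]
OVER      [-19, -1, -19, -1]
POP       [-19, -1, -19]
SWAP      [-19, -19, -1]
ADD       [-19, -20]
SWAP      [-20, -19]
NEG       [-20, 19]
NEG       [-20, -19]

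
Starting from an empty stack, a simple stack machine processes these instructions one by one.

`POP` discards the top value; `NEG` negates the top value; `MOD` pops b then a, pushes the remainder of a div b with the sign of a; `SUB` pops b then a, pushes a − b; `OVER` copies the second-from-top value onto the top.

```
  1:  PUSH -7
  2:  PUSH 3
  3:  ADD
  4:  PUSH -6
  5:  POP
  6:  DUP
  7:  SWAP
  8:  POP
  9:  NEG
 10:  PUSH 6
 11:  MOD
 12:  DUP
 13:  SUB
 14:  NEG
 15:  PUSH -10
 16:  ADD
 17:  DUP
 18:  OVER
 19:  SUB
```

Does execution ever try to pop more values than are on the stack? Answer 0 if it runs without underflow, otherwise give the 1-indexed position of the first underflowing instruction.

0

PUSH -7  : [-7]
PUSH 3   : [-7, 3]
ADD      : [-4]
PUSH -6  : [-4, -6]
POP      : [-4]
DUP      : [-4, -4]
SWAP     : [-4, -4]
POP      : [-4]
NEG      : [4]
PUSH 6   : [4, 6]
MOD      : [4]
DUP      : [4, 4]
SUB      : [0]
NEG      : [0]
PUSH -10 : [0, -10]
ADD      : [-10]
DUP      : [-10, -10]
OVER     : [-10, -10, -10]
SUB      : [-10, 0]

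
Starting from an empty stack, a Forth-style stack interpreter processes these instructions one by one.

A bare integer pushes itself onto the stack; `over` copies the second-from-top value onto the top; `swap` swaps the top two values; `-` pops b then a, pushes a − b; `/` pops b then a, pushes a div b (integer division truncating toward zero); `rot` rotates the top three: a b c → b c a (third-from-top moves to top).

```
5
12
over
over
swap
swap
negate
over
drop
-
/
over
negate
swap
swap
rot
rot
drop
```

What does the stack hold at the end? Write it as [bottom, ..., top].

5       5
12      5 12
over    5 12 5
over    5 12 5 12
swap    5 12 12 5
swap    5 12 5 12
negate  5 12 5 -12
over    5 12 5 -12 5
drop    5 12 5 -12
-       5 12 17
/       5 0
over    5 0 5
negate  5 0 -5
swap    5 -5 0
swap    5 0 -5
rot     0 -5 5
rot     -5 5 0
drop    -5 5

[-5, 5]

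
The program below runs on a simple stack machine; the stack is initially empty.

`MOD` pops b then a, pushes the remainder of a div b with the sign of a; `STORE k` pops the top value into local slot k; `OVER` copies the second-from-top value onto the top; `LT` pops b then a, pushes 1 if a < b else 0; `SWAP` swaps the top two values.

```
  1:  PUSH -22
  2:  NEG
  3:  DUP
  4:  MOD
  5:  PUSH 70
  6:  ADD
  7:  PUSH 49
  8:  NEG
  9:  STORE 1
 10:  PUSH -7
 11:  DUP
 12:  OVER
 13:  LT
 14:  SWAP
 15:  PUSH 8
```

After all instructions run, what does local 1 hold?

PUSH -22 -> -22
NEG      -> 22
DUP      -> 22 22
MOD      -> 0
PUSH 70  -> 0 70
ADD      -> 70
PUSH 49  -> 70 49
NEG      -> 70 -49
STORE 1  -> 70
PUSH -7  -> 70 -7
DUP      -> 70 -7 -7
OVER     -> 70 -7 -7 -7
LT       -> 70 -7 0
SWAP     -> 70 0 -7
PUSH 8   -> 70 0 -7 8

-49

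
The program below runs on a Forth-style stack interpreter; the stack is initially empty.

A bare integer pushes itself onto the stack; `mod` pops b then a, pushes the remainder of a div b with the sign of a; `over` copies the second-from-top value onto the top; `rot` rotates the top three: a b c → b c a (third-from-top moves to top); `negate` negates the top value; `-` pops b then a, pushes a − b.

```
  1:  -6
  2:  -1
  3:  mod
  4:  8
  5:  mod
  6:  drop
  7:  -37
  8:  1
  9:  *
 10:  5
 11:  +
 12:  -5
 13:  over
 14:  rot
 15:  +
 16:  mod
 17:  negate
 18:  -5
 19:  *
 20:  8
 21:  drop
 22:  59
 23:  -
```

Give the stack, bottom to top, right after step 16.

-6   : [-6]
-1   : [-6, -1]
mod  : [0]
8    : [0, 8]
mod  : [0]
drop : []
-37  : [-37]
1    : [-37, 1]
*    : [-37]
5    : [-37, 5]
+    : [-32]
-5   : [-32, -5]
over : [-32, -5, -32]
rot  : [-5, -32, -32]
+    : [-5, -64]
mod  : [-5]

[-5]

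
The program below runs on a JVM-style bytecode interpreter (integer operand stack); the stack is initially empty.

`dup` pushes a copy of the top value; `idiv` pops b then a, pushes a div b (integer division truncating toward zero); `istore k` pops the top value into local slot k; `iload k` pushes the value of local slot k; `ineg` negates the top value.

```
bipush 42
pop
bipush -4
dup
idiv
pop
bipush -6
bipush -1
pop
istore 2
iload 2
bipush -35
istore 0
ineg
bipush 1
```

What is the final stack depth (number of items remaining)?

2

bipush 42   [42]
pop         []
bipush -4   [-4]
dup         [-4, -4]
idiv        [1]
pop         []
bipush -6   [-6]
bipush -1   [-6, -1]
pop         [-6]
istore 2    []
iload 2     [-6]
bipush -35  [-6, -35]
istore 0    [-6]
ineg        [6]
bipush 1    [6, 1]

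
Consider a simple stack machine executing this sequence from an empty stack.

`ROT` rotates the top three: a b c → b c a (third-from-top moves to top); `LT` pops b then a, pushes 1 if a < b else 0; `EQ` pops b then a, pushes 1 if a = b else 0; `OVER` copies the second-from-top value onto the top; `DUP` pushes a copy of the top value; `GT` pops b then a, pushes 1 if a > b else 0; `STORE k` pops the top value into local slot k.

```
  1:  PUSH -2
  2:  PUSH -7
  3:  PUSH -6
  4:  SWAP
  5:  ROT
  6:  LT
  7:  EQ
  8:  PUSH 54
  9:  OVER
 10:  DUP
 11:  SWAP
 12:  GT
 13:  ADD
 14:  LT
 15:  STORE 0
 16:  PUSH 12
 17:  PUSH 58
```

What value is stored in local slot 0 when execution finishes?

PUSH -2 -> [-2]
PUSH -7 -> [-2, -7]
PUSH -6 -> [-2, -7, -6]
SWAP    -> [-2, -6, -7]
ROT     -> [-6, -7, -2]
LT      -> [-6, 1]
EQ      -> [0]
PUSH 54 -> [0, 54]
OVER    -> [0, 54, 0]
DUP     -> [0, 54, 0, 0]
SWAP    -> [0, 54, 0, 0]
GT      -> [0, 54, 0]
ADD     -> [0, 54]
LT      -> [1]
STORE 0 -> []
PUSH 12 -> [12]
PUSH 58 -> [12, 58]

1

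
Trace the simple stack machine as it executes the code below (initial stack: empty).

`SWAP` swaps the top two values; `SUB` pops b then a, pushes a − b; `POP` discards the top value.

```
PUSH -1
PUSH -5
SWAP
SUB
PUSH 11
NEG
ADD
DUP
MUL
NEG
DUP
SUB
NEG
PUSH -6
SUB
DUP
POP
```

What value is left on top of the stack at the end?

6

PUSH -1 : [-1]
PUSH -5 : [-1, -5]
SWAP    : [-5, -1]
SUB     : [-4]
PUSH 11 : [-4, 11]
NEG     : [-4, -11]
ADD     : [-15]
DUP     : [-15, -15]
MUL     : [225]
NEG     : [-225]
DUP     : [-225, -225]
SUB     : [0]
NEG     : [0]
PUSH -6 : [0, -6]
SUB     : [6]
DUP     : [6, 6]
POP     : [6]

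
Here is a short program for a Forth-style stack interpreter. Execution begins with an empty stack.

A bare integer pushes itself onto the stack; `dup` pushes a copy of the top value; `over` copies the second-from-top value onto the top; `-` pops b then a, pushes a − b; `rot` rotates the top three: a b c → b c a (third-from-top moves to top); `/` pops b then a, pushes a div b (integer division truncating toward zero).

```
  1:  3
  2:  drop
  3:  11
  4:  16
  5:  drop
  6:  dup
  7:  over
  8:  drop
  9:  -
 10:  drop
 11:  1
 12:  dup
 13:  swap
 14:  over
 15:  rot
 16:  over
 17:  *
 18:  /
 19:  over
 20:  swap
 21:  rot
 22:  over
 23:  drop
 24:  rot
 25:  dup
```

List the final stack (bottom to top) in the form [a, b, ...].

3    → 3
drop → (empty)
11   → 11
16   → 11 16
drop → 11
dup  → 11 11
over → 11 11 11
drop → 11 11
-    → 0
drop → (empty)
1    → 1
dup  → 1 1
swap → 1 1
over → 1 1 1
rot  → 1 1 1
over → 1 1 1 1
*    → 1 1 1
/    → 1 1
over → 1 1 1
swap → 1 1 1
rot  → 1 1 1
over → 1 1 1 1
drop → 1 1 1
rot  → 1 1 1
dup  → 1 1 1 1

[1, 1, 1, 1]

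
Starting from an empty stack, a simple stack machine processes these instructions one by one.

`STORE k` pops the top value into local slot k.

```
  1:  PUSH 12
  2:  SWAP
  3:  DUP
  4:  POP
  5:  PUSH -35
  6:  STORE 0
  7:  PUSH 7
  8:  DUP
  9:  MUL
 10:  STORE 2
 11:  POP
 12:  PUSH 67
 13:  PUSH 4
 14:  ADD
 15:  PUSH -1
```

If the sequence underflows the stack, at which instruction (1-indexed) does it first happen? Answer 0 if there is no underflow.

2

PUSH 12 : [12]
SWAP  — needs 2 operands, stack has 1 → underflow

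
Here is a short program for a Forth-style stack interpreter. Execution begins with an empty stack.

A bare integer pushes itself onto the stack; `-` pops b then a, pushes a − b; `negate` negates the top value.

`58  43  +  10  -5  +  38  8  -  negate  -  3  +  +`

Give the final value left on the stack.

139

58     → 58
43     → 58 43
+      → 101
10     → 101 10
-5     → 101 10 -5
+      → 101 5
38     → 101 5 38
8      → 101 5 38 8
-      → 101 5 30
negate → 101 5 -30
-      → 101 35
3      → 101 35 3
+      → 101 38
+      → 139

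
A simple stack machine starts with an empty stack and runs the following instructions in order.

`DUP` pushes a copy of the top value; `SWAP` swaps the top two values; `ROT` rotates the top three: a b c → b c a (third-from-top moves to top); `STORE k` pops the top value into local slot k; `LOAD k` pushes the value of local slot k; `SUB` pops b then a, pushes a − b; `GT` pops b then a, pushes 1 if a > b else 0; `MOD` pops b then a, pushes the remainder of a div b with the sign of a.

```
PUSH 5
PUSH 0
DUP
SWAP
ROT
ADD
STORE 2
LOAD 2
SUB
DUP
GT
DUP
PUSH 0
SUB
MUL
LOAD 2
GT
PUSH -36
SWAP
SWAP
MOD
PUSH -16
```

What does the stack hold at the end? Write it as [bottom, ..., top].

[0, -16]

PUSH 5   → [5]
PUSH 0   → [5, 0]
DUP      → [5, 0, 0]
SWAP     → [5, 0, 0]
ROT      → [0, 0, 5]
ADD      → [0, 5]
STORE 2  → [0]
LOAD 2   → [0, 5]
SUB      → [-5]
DUP      → [-5, -5]
GT       → [0]
DUP      → [0, 0]
PUSH 0   → [0, 0, 0]
SUB      → [0, 0]
MUL      → [0]
LOAD 2   → [0, 5]
GT       → [0]
PUSH -36 → [0, -36]
SWAP     → [-36, 0]
SWAP     → [0, -36]
MOD      → [0]
PUSH -16 → [0, -16]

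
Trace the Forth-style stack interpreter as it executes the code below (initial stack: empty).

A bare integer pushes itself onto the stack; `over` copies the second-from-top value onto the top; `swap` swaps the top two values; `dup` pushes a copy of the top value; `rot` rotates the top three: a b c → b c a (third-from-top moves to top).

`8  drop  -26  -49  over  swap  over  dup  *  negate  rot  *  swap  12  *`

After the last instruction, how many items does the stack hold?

8       [8]
drop    []
-26     [-26]
-49     [-26, -49]
over    [-26, -49, -26]
swap    [-26, -26, -49]
over    [-26, -26, -49, -26]
dup     [-26, -26, -49, -26, -26]
*       [-26, -26, -49, 676]
negate  [-26, -26, -49, -676]
rot     [-26, -49, -676, -26]
*       [-26, -49, 17576]
swap    [-26, 17576, -49]
12      [-26, 17576, -49, 12]
*       [-26, 17576, -588]

3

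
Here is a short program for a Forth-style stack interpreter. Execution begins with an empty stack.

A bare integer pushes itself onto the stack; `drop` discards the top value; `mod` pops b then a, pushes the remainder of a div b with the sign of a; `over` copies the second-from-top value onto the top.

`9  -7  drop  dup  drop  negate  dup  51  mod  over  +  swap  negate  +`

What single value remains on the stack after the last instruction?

-9

9       [9]
-7      [9, -7]
drop    [9]
dup     [9, 9]
drop    [9]
negate  [-9]
dup     [-9, -9]
51      [-9, -9, 51]
mod     [-9, -9]
over    [-9, -9, -9]
+       [-9, -18]
swap    [-18, -9]
negate  [-18, 9]
+       [-9]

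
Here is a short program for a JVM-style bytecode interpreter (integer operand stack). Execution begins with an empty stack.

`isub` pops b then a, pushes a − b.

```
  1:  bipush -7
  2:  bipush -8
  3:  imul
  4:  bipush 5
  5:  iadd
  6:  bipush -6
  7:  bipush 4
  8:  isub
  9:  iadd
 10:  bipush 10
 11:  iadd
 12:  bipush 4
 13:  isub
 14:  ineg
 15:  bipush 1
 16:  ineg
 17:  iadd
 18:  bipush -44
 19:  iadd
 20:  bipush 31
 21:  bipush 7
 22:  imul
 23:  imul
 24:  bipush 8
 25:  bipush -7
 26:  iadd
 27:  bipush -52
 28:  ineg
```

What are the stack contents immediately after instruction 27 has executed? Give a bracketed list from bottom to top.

[-22134, 1, -52]

bipush -7  : [-7]
bipush -8  : [-7, -8]
imul       : [56]
bipush 5   : [56, 5]
iadd       : [61]
bipush -6  : [61, -6]
bipush 4   : [61, -6, 4]
isub       : [61, -10]
iadd       : [51]
bipush 10  : [51, 10]
iadd       : [61]
bipush 4   : [61, 4]
isub       : [57]
ineg       : [-57]
bipush 1   : [-57, 1]
ineg       : [-57, -1]
iadd       : [-58]
bipush -44 : [-58, -44]
iadd       : [-102]
bipush 31  : [-102, 31]
bipush 7   : [-102, 31, 7]
imul       : [-102, 217]
imul       : [-22134]
bipush 8   : [-22134, 8]
bipush -7  : [-22134, 8, -7]
iadd       : [-22134, 1]
bipush -52 : [-22134, 1, -52]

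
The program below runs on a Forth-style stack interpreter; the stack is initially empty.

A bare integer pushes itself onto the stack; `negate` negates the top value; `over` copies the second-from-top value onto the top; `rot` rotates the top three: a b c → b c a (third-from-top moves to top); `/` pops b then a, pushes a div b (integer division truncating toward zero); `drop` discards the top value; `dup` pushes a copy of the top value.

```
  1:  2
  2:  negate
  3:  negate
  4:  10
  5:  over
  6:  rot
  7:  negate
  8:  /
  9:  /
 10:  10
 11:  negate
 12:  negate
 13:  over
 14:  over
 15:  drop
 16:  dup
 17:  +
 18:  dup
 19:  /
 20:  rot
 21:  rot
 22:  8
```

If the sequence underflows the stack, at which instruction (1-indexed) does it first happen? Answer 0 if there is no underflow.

2      : 2
negate : -2
negate : 2
10     : 2 10
over   : 2 10 2
rot    : 10 2 2
negate : 10 2 -2
/      : 10 -1
/      : -10
10     : -10 10
negate : -10 -10
negate : -10 10
over   : -10 10 -10
over   : -10 10 -10 10
drop   : -10 10 -10
dup    : -10 10 -10 -10
+      : -10 10 -20
dup    : -10 10 -20 -20
/      : -10 10 1
rot    : 10 1 -10
rot    : 1 -10 10
8      : 1 -10 10 8

0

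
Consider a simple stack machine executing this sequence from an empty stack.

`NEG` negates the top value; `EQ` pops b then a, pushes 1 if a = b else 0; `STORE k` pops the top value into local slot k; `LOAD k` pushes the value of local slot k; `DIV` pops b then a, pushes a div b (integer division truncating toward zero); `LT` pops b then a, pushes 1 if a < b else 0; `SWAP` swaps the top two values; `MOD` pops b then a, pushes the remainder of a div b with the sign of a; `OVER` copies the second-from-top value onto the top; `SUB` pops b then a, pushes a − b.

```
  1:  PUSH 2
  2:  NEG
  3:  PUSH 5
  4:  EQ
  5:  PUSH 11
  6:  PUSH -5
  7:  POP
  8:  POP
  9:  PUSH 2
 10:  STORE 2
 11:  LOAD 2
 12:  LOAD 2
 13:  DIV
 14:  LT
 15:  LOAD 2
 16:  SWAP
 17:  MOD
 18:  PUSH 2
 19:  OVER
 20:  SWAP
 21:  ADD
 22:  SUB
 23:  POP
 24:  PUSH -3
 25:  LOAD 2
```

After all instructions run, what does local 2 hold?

PUSH 2  -> [2]
NEG     -> [-2]
PUSH 5  -> [-2, 5]
EQ      -> [0]
PUSH 11 -> [0, 11]
PUSH -5 -> [0, 11, -5]
POP     -> [0, 11]
POP     -> [0]
PUSH 2  -> [0, 2]
STORE 2 -> [0]
LOAD 2  -> [0, 2]
LOAD 2  -> [0, 2, 2]
DIV     -> [0, 1]
LT      -> [1]
LOAD 2  -> [1, 2]
SWAP    -> [2, 1]
MOD     -> [0]
PUSH 2  -> [0, 2]
OVER    -> [0, 2, 0]
SWAP    -> [0, 0, 2]
ADD     -> [0, 2]
SUB     -> [-2]
POP     -> []
PUSH -3 -> [-3]
LOAD 2  -> [-3, 2]

2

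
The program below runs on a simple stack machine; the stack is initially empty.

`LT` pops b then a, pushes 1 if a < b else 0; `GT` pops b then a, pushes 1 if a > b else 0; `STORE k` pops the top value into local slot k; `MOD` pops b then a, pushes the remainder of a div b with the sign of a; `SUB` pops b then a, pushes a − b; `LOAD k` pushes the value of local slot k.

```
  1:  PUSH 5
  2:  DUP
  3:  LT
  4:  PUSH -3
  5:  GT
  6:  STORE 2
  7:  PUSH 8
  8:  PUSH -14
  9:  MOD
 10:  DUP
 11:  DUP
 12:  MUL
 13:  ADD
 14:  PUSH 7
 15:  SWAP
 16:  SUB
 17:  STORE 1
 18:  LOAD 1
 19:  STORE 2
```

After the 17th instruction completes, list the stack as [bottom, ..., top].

[]

PUSH 5   : 5
DUP      : 5 5
LT       : 0
PUSH -3  : 0 -3
GT       : 1
STORE 2  : (empty)
PUSH 8   : 8
PUSH -14 : 8 -14
MOD      : 8
DUP      : 8 8
DUP      : 8 8 8
MUL      : 8 64
ADD      : 72
PUSH 7   : 72 7
SWAP     : 7 72
SUB      : -65
STORE 1  : (empty)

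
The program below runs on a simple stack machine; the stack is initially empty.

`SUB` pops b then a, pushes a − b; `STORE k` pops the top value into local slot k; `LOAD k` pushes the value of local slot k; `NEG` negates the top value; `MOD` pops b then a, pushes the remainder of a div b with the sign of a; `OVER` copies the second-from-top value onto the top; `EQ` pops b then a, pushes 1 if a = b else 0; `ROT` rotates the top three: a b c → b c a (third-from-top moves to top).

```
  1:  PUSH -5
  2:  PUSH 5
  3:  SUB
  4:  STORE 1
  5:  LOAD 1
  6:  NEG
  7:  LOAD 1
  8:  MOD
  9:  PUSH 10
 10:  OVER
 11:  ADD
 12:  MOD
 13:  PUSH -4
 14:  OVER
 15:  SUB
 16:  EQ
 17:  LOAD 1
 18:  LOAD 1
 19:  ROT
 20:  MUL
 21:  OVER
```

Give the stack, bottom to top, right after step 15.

PUSH -5 -> [-5]
PUSH 5  -> [-5, 5]
SUB     -> [-10]
STORE 1 -> []
LOAD 1  -> [-10]
NEG     -> [10]
LOAD 1  -> [10, -10]
MOD     -> [0]
PUSH 10 -> [0, 10]
OVER    -> [0, 10, 0]
ADD     -> [0, 10]
MOD     -> [0]
PUSH -4 -> [0, -4]
OVER    -> [0, -4, 0]
SUB     -> [0, -4]

[0, -4]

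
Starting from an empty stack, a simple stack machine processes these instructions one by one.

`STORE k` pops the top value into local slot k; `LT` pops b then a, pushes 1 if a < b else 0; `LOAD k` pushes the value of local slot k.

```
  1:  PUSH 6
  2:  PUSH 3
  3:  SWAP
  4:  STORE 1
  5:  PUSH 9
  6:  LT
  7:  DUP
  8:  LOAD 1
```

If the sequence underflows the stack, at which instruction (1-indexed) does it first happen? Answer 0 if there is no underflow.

PUSH 6  → [6]
PUSH 3  → [6, 3]
SWAP    → [3, 6]
STORE 1 → [3]
PUSH 9  → [3, 9]
LT      → [1]
DUP     → [1, 1]
LOAD 1  → [1, 1, 6]

0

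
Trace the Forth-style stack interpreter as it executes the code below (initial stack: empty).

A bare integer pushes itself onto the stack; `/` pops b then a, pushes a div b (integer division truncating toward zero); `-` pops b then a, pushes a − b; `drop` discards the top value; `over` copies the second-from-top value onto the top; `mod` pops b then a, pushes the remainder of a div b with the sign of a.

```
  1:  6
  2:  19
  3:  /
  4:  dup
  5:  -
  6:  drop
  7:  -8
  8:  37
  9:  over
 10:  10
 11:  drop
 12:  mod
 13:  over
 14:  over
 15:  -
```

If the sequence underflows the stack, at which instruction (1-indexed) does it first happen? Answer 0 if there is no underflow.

0

6    -> 6
19   -> 6 19
/    -> 0
dup  -> 0 0
-    -> 0
drop -> (empty)
-8   -> -8
37   -> -8 37
over -> -8 37 -8
10   -> -8 37 -8 10
drop -> -8 37 -8
mod  -> -8 5
over -> -8 5 -8
over -> -8 5 -8 5
-    -> -8 5 -13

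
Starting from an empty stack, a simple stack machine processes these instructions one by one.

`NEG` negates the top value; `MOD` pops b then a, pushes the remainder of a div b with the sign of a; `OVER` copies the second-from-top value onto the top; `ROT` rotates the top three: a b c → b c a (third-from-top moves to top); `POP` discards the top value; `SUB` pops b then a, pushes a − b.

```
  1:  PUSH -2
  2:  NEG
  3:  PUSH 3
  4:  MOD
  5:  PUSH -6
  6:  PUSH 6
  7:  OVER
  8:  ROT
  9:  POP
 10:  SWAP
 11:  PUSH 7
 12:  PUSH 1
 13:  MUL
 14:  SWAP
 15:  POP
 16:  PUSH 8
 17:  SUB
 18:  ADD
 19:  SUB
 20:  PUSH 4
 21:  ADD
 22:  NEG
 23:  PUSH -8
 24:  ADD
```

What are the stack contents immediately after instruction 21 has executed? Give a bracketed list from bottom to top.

PUSH -2  -2
NEG      2
PUSH 3   2 3
MOD      2
PUSH -6  2 -6
PUSH 6   2 -6 6
OVER     2 -6 6 -6
ROT      2 6 -6 -6
POP      2 6 -6
SWAP     2 -6 6
PUSH 7   2 -6 6 7
PUSH 1   2 -6 6 7 1
MUL      2 -6 6 7
SWAP     2 -6 7 6
POP      2 -6 7
PUSH 8   2 -6 7 8
SUB      2 -6 -1
ADD      2 -7
SUB      9
PUSH 4   9 4
ADD      13

[13]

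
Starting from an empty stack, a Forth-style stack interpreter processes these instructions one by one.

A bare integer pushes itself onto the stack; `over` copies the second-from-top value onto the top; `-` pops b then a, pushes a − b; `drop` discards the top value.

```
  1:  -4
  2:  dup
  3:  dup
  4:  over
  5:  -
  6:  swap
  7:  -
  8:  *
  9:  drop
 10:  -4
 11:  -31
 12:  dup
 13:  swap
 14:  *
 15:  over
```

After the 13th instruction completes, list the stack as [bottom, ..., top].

-4   : -4
dup  : -4 -4
dup  : -4 -4 -4
over : -4 -4 -4 -4
-    : -4 -4 0
swap : -4 0 -4
-    : -4 4
*    : -16
drop : (empty)
-4   : -4
-31  : -4 -31
dup  : -4 -31 -31
swap : -4 -31 -31

[-4, -31, -31]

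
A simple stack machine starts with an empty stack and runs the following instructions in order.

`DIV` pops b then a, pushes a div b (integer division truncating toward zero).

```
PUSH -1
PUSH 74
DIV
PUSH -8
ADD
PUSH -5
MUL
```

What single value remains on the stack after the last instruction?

40

PUSH -1 → [-1]
PUSH 74 → [-1, 74]
DIV     → [0]
PUSH -8 → [0, -8]
ADD     → [-8]
PUSH -5 → [-8, -5]
MUL     → [40]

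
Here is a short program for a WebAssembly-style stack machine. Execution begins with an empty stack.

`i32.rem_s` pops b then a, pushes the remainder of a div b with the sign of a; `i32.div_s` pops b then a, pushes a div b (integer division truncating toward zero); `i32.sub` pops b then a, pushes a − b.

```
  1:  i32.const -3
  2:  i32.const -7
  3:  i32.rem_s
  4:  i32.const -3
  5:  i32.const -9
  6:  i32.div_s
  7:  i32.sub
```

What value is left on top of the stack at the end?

-3

i32.const -3 : [-3]
i32.const -7 : [-3, -7]
i32.rem_s    : [-3]
i32.const -3 : [-3, -3]
i32.const -9 : [-3, -3, -9]
i32.div_s    : [-3, 0]
i32.sub      : [-3]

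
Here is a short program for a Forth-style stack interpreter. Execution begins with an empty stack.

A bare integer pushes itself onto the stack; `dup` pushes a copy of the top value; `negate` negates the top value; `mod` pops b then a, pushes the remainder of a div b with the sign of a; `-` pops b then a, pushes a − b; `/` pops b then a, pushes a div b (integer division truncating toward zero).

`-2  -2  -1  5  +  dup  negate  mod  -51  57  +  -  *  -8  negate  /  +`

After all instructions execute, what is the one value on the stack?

-1

-2     : [-2]
-2     : [-2, -2]
-1     : [-2, -2, -1]
5      : [-2, -2, -1, 5]
+      : [-2, -2, 4]
dup    : [-2, -2, 4, 4]
negate : [-2, -2, 4, -4]
mod    : [-2, -2, 0]
-51    : [-2, -2, 0, -51]
57     : [-2, -2, 0, -51, 57]
+      : [-2, -2, 0, 6]
-      : [-2, -2, -6]
*      : [-2, 12]
-8     : [-2, 12, -8]
negate : [-2, 12, 8]
/      : [-2, 1]
+      : [-1]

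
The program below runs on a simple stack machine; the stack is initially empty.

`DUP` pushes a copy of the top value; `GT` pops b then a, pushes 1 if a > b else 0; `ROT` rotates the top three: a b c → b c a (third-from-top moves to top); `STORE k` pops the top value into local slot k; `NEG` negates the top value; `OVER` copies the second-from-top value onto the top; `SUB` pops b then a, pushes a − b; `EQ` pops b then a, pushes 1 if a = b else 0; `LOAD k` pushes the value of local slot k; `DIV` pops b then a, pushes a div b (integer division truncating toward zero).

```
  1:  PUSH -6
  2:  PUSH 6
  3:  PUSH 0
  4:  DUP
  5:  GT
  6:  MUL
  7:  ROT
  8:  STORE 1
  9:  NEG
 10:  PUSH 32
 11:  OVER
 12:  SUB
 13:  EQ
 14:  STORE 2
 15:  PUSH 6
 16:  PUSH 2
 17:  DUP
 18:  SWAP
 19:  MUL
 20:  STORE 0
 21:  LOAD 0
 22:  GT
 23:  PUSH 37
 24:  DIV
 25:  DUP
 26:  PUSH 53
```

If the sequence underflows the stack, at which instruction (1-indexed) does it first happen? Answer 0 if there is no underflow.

7

PUSH -6  -6
PUSH 6   -6 6
PUSH 0   -6 6 0
DUP      -6 6 0 0
GT       -6 6 0
MUL      -6 0
ROT  — needs 3 operands, stack has 2 → underflow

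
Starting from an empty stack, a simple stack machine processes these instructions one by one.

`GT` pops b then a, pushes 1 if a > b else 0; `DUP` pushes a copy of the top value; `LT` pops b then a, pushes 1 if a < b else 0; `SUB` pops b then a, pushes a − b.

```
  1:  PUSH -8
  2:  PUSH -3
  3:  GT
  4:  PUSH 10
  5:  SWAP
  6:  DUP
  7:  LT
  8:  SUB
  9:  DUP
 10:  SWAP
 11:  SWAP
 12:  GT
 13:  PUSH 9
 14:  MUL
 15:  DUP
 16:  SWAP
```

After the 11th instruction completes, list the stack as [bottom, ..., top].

PUSH -8 → -8
PUSH -3 → -8 -3
GT      → 0
PUSH 10 → 0 10
SWAP    → 10 0
DUP     → 10 0 0
LT      → 10 0
SUB     → 10
DUP     → 10 10
SWAP    → 10 10
SWAP    → 10 10

[10, 10]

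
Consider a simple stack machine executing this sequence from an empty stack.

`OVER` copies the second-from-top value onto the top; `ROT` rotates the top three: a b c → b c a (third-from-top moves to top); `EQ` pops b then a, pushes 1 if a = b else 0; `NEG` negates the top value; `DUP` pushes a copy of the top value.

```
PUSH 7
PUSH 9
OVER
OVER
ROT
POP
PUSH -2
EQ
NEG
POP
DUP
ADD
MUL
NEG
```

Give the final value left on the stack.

-98

PUSH 7  : [7]
PUSH 9  : [7, 9]
OVER    : [7, 9, 7]
OVER    : [7, 9, 7, 9]
ROT     : [7, 7, 9, 9]
POP     : [7, 7, 9]
PUSH -2 : [7, 7, 9, -2]
EQ      : [7, 7, 0]
NEG     : [7, 7, 0]
POP     : [7, 7]
DUP     : [7, 7, 7]
ADD     : [7, 14]
MUL     : [98]
NEG     : [-98]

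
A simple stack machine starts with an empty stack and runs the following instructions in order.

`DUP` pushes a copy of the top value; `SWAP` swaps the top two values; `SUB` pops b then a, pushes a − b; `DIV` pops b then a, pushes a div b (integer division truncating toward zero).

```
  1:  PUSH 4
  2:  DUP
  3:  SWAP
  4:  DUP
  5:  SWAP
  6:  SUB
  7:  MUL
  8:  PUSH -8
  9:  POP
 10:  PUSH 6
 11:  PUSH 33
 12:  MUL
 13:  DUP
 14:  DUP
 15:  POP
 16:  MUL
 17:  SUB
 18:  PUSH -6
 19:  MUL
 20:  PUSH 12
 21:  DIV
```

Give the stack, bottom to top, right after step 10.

PUSH 4  : [4]
DUP     : [4, 4]
SWAP    : [4, 4]
DUP     : [4, 4, 4]
SWAP    : [4, 4, 4]
SUB     : [4, 0]
MUL     : [0]
PUSH -8 : [0, -8]
POP     : [0]
PUSH 6  : [0, 6]

[0, 6]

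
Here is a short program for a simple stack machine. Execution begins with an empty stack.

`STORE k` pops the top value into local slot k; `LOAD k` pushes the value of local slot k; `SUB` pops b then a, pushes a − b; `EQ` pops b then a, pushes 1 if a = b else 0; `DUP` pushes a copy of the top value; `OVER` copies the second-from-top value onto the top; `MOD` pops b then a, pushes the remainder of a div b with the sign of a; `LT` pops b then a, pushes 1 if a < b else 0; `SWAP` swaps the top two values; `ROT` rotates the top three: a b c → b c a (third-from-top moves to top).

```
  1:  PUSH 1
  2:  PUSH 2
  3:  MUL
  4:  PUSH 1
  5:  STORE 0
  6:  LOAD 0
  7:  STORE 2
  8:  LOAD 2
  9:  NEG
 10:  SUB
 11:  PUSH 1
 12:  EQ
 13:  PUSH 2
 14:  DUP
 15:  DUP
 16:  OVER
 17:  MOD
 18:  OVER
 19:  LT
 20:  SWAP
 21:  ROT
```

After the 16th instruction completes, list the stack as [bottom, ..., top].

PUSH 1  -> [1]
PUSH 2  -> [1, 2]
MUL     -> [2]
PUSH 1  -> [2, 1]
STORE 0 -> [2]
LOAD 0  -> [2, 1]
STORE 2 -> [2]
LOAD 2  -> [2, 1]
NEG     -> [2, -1]
SUB     -> [3]
PUSH 1  -> [3, 1]
EQ      -> [0]
PUSH 2  -> [0, 2]
DUP     -> [0, 2, 2]
DUP     -> [0, 2, 2, 2]
OVER    -> [0, 2, 2, 2, 2]

[0, 2, 2, 2, 2]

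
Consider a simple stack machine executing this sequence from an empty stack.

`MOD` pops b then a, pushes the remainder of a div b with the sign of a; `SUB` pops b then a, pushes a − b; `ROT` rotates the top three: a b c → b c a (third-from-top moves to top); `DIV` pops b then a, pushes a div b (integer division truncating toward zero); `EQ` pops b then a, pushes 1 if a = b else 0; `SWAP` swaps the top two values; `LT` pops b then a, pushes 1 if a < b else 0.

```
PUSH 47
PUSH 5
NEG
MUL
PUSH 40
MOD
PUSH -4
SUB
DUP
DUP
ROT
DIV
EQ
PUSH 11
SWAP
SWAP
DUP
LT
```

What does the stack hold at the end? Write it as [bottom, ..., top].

[0, 0]

PUSH 47  47
PUSH 5   47 5
NEG      47 -5
MUL      -235
PUSH 40  -235 40
MOD      -35
PUSH -4  -35 -4
SUB      -31
DUP      -31 -31
DUP      -31 -31 -31
ROT      -31 -31 -31
DIV      -31 1
EQ       0
PUSH 11  0 11
SWAP     11 0
SWAP     0 11
DUP      0 11 11
LT       0 0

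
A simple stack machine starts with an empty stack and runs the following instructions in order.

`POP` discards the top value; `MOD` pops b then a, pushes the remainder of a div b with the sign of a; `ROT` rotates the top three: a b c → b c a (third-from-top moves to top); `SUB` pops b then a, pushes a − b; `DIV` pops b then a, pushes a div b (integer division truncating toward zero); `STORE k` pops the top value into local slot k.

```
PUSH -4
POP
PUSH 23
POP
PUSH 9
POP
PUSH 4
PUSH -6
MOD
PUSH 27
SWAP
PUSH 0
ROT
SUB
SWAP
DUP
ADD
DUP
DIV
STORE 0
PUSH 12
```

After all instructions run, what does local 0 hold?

PUSH -4 : [-4]
POP     : []
PUSH 23 : [23]
POP     : []
PUSH 9  : [9]
POP     : []
PUSH 4  : [4]
PUSH -6 : [4, -6]
MOD     : [4]
PUSH 27 : [4, 27]
SWAP    : [27, 4]
PUSH 0  : [27, 4, 0]
ROT     : [4, 0, 27]
SUB     : [4, -27]
SWAP    : [-27, 4]
DUP     : [-27, 4, 4]
ADD     : [-27, 8]
DUP     : [-27, 8, 8]
DIV     : [-27, 1]
STORE 0 : [-27]
PUSH 12 : [-27, 12]

1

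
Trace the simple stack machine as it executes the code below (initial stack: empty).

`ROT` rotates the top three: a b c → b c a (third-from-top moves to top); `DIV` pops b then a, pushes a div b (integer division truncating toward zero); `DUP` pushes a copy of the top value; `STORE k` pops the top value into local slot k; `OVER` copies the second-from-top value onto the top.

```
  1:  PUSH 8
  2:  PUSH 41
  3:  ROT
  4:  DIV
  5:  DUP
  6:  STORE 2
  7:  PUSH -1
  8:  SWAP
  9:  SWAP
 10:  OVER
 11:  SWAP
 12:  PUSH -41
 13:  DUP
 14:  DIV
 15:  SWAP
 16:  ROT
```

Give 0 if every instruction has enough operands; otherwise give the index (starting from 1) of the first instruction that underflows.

3

PUSH 8   8
PUSH 41  8 41
ROT  — needs 3 operands, stack has 2 → underflow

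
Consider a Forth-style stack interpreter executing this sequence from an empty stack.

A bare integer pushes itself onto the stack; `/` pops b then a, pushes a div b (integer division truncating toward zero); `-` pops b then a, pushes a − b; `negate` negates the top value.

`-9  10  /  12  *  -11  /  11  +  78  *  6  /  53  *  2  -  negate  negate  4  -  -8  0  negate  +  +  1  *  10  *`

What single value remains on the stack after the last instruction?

-9     -> [-9]
10     -> [-9, 10]
/      -> [0]
12     -> [0, 12]
*      -> [0]
-11    -> [0, -11]
/      -> [0]
11     -> [0, 11]
+      -> [11]
78     -> [11, 78]
*      -> [858]
6      -> [858, 6]
/      -> [143]
53     -> [143, 53]
*      -> [7579]
2      -> [7579, 2]
-      -> [7577]
negate -> [-7577]
negate -> [7577]
4      -> [7577, 4]
-      -> [7573]
-8     -> [7573, -8]
0      -> [7573, -8, 0]
negate -> [7573, -8, 0]
+      -> [7573, -8]
+      -> [7565]
1      -> [7565, 1]
*      -> [7565]
10     -> [7565, 10]
*      -> [75650]

75650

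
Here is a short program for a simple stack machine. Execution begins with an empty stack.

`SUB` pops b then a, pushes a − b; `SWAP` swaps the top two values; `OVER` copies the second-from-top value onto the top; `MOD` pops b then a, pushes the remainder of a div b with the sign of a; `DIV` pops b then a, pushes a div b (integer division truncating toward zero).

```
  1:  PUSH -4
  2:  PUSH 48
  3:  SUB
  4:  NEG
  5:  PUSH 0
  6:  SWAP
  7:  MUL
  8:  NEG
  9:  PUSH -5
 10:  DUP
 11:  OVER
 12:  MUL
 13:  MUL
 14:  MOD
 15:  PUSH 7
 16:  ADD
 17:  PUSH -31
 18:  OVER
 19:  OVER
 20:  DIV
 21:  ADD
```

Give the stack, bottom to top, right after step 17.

PUSH -4   [-4]
PUSH 48   [-4, 48]
SUB       [-52]
NEG       [52]
PUSH 0    [52, 0]
SWAP      [0, 52]
MUL       [0]
NEG       [0]
PUSH -5   [0, -5]
DUP       [0, -5, -5]
OVER      [0, -5, -5, -5]
MUL       [0, -5, 25]
MUL       [0, -125]
MOD       [0]
PUSH 7    [0, 7]
ADD       [7]
PUSH -31  [7, -31]

[7, -31]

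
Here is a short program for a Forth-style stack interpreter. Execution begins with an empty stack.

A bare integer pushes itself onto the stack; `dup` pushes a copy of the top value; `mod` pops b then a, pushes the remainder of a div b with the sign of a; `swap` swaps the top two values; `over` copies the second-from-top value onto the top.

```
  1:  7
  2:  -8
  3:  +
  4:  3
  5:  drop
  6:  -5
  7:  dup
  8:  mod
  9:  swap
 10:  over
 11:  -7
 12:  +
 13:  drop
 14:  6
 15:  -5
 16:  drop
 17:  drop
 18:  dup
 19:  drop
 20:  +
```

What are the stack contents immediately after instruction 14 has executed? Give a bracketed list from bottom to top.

7    -> 7
-8   -> 7 -8
+    -> -1
3    -> -1 3
drop -> -1
-5   -> -1 -5
dup  -> -1 -5 -5
mod  -> -1 0
swap -> 0 -1
over -> 0 -1 0
-7   -> 0 -1 0 -7
+    -> 0 -1 -7
drop -> 0 -1
6    -> 0 -1 6

[0, -1, 6]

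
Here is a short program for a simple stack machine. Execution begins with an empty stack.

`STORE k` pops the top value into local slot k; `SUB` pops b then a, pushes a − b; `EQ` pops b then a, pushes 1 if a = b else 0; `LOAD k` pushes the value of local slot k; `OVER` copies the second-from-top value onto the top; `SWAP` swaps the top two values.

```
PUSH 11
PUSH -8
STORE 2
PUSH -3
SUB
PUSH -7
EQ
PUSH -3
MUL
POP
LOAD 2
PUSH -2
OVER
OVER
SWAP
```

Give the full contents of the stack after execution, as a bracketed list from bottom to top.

PUSH 11  [11]
PUSH -8  [11, -8]
STORE 2  [11]
PUSH -3  [11, -3]
SUB      [14]
PUSH -7  [14, -7]
EQ       [0]
PUSH -3  [0, -3]
MUL      [0]
POP      []
LOAD 2   [-8]
PUSH -2  [-8, -2]
OVER     [-8, -2, -8]
OVER     [-8, -2, -8, -2]
SWAP     [-8, -2, -2, -8]

[-8, -2, -2, -8]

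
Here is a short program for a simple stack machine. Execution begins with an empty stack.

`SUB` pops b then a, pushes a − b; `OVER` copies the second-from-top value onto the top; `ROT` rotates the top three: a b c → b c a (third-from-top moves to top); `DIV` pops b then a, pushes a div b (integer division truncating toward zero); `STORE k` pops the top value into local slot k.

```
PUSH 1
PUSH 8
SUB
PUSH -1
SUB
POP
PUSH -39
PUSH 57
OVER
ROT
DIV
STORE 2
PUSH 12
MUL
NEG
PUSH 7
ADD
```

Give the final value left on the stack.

PUSH 1    1
PUSH 8    1 8
SUB       -7
PUSH -1   -7 -1
SUB       -6
POP       (empty)
PUSH -39  -39
PUSH 57   -39 57
OVER      -39 57 -39
ROT       57 -39 -39
DIV       57 1
STORE 2   57
PUSH 12   57 12
MUL       684
NEG       -684
PUSH 7    -684 7
ADD       -677

-677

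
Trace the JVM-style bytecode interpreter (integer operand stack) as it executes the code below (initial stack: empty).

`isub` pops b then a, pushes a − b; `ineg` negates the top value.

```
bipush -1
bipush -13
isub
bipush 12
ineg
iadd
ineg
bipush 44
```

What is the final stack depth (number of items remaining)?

2

bipush -1   -1
bipush -13  -1 -13
isub        12
bipush 12   12 12
ineg        12 -12
iadd        0
ineg        0
bipush 44   0 44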